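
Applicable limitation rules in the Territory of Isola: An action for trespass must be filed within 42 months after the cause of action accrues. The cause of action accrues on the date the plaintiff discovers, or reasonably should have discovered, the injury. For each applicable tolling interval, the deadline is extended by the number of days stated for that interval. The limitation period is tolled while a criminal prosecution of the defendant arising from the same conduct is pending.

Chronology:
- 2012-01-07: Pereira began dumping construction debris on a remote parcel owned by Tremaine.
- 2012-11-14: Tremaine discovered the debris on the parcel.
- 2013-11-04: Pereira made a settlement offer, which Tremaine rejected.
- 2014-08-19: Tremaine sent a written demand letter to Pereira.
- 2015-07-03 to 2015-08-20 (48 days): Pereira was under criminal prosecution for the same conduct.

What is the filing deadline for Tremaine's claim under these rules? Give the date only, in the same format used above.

2016-07-01

The claim did not accrue until Tremaine discovered the injury on 2012-11-14; the 2012-01-07 act date does not start the clock under the stated rule.
42 months from 2012-11-14 is 2016-05-14.
The period was tolled for 48 days by the pending criminal prosecution (2015-07-03 to 2015-08-20), pushing the deadline to 2016-07-01.
None of the other events listed affects the running of the period under the stated rules.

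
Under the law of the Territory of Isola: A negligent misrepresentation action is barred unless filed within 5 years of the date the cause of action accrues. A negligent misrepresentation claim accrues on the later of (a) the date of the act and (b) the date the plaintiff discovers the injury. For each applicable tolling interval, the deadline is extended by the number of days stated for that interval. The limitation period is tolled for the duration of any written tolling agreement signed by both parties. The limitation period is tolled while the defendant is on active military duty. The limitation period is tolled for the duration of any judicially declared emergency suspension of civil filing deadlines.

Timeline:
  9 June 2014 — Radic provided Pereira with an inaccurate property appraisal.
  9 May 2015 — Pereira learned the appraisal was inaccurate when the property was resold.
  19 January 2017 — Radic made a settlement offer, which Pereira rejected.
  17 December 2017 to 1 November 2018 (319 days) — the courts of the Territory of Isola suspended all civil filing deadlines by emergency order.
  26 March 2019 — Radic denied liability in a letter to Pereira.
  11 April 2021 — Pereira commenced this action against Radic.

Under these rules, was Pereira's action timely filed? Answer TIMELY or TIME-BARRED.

Because discovery on 9 May 2015 post-dates the 9 June 2014 act, accrual under the later-of rule falls on 9 May 2015.
Adding the 5 years base period to 9 May 2015 gives a deadline of 9 May 2020, before any tolling.
The period was tolled for 319 days by the emergency suspension of filing deadlines (17 December 2017 to 1 November 2018), pushing the deadline to 24 March 2021.
The other events in the timeline have no effect on the limitation period under the stated rules.
Pereira filed on 11 April 2021, after the 24 March 2021 deadline, so the action is time-barred.

TIME-BARRED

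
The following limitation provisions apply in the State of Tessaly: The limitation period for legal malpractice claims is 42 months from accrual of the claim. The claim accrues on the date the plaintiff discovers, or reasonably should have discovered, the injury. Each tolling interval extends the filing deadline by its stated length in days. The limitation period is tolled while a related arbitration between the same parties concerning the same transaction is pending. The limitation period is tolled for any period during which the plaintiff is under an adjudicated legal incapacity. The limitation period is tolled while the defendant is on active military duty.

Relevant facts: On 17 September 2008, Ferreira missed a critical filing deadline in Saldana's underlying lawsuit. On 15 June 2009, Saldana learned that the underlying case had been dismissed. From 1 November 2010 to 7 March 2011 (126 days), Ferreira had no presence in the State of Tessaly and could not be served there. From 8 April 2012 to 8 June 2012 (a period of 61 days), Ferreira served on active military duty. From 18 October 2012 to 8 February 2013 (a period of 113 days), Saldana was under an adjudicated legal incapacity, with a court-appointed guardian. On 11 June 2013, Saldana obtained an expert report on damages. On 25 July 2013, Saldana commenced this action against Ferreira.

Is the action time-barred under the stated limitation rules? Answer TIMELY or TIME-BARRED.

TIME-BARRED

The claim did not accrue until Saldana discovered the injury on 15 June 2009; the 17 September 2008 act date does not start the clock under the stated rule.
42 months from 15 June 2009 is 15 December 2012.
The defendant's active military service from 8 April 2012 to 8 June 2012 tolled the period for 61 days, extending the deadline to 14 February 2013.
The period was tolled for 113 days by the plaintiff's legal incapacity (18 October 2012 to 8 February 2013), pushing the deadline to 7 June 2013.
No stated provision tolls the period for the defendant's absence, so the interval from 1 November 2010 to 7 March 2011 has no effect on the deadline.
Nothing else in the chronology tolls or restarts the period.
The 25 July 2013 filing falls after the 7 June 2013 deadline; the claim is time-barred.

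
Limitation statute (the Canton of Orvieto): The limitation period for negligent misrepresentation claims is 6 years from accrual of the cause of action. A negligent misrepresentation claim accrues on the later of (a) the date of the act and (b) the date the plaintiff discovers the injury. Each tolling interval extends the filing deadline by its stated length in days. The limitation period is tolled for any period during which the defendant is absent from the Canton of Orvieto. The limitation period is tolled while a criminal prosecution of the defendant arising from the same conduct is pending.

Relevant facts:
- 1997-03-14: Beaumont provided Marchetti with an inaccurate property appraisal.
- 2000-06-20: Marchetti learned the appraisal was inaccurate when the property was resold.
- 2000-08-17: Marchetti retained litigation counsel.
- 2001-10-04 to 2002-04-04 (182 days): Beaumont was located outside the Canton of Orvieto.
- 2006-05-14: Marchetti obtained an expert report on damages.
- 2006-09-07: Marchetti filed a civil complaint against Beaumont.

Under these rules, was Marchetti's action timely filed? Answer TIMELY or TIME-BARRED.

TIMELY

The claim accrued on 2000-06-20 — the later of the 1997-03-14 act and the 2000-06-20 discovery.
6 years from 2000-06-20 is 2006-06-20.
The defendant's absence from the jurisdiction from 2001-10-04 to 2002-04-04 tolled the period for 182 days, extending the deadline to 2006-12-19.
None of the other events listed affects the running of the period under the stated rules.
Marchetti filed on 2006-09-07, before the 2006-12-19 deadline, so the action is timely.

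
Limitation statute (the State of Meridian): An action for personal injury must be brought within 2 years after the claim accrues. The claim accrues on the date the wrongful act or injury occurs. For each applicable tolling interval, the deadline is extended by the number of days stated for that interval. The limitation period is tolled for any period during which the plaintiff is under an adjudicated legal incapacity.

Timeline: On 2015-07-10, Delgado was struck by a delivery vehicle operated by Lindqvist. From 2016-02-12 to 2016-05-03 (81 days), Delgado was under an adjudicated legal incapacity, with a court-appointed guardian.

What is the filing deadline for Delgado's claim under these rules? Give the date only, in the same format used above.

The claim accrued on 2015-07-10, when the wrongful act occurred.
Adding the 2 years base period to 2015-07-10 gives a deadline of 2017-07-10, before any tolling.
The period was tolled for 81 days by the plaintiff's legal incapacity (2016-02-12 to 2016-05-03), pushing the deadline to 2017-09-29.

2017-09-29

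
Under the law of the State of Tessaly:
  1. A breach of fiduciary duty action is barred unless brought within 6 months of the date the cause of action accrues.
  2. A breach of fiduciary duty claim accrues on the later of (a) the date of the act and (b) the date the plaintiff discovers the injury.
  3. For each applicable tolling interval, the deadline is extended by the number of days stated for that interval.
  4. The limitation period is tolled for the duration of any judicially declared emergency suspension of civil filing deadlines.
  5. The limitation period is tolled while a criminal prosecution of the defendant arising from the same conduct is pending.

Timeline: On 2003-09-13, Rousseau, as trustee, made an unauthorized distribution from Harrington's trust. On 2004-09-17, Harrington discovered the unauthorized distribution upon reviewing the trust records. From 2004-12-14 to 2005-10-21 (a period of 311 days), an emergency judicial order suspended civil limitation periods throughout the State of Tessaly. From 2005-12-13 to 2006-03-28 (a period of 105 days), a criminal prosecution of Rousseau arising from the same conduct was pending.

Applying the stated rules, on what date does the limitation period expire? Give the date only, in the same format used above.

Taking the later of the act (2003-09-13) and discovery (2004-09-17), the claim accrued on 2004-09-17.
6 months from 2004-09-17 is 2005-03-17.
The period was tolled for 311 days by the emergency suspension of filing deadlines (2004-12-14 to 2005-10-21), pushing the deadline to 2006-01-22.
The pending criminal prosecution from 2005-12-13 to 2006-03-28 tolled the period for 105 days, extending the deadline to 2006-05-07.

2006-05-07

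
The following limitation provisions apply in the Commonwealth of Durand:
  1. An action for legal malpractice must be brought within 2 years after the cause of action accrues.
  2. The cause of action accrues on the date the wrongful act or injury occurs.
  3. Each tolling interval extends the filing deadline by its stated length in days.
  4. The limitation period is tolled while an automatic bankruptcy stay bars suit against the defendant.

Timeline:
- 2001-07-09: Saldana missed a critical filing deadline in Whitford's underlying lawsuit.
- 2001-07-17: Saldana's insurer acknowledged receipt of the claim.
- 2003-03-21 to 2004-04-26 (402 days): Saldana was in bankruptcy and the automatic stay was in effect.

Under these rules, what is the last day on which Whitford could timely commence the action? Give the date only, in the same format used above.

2004-08-14

The cause of action accrued on 2001-07-09, the date of the act.
The untolled deadline — 2 years after 2001-07-09 — is 2003-07-09.
The period was tolled for 402 days by the automatic bankruptcy stay (2003-03-21 to 2004-04-26), pushing the deadline to 2004-08-14.
The other events in the timeline have no effect on the limitation period under the stated rules.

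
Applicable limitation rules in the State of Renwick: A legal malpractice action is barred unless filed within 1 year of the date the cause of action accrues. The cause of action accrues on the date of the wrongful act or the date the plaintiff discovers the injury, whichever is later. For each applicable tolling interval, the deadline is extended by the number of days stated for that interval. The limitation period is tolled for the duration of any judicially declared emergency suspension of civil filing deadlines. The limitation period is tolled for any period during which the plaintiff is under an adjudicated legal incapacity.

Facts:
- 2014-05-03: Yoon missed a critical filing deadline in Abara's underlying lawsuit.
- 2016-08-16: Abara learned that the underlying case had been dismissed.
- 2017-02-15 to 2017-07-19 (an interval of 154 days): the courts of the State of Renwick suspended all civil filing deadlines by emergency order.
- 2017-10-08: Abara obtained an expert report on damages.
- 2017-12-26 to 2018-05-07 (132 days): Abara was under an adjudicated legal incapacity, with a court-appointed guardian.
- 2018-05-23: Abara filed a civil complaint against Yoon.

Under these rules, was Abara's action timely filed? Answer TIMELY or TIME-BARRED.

Taking the later of the act (2014-05-03) and discovery (2016-08-16), the claim accrued on 2016-08-16.
1 year from 2016-08-16 is 2017-08-16.
Because the emergency suspension of filing deadlines ran from 2017-02-15 to 2017-07-19, the deadline is extended by 154 days to 2018-01-17.
The plaintiff's legal incapacity from 2017-12-26 to 2018-05-07 tolled the period for 132 days, extending the deadline to 2018-05-29.
None of the other events listed affects the running of the period under the stated rules.
The 2018-05-23 filing precedes the 2018-05-29 deadline; the claim is timely.

TIMELY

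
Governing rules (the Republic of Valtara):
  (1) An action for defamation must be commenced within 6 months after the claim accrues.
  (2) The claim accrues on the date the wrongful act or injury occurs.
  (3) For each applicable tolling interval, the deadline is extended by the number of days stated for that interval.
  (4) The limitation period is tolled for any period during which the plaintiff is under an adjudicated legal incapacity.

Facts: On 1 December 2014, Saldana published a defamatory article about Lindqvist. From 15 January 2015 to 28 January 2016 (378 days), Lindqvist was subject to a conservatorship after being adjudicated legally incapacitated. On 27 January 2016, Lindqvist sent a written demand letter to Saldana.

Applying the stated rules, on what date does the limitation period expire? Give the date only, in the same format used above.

13 June 2016

The claim accrued on 1 December 2014, the date of the act.
The untolled deadline — 6 months after 1 December 2014 — is 1 June 2015.
Because the plaintiff's legal incapacity ran from 15 January 2015 to 28 January 2016, the deadline is extended by 378 days to 13 June 2016.
Nothing else in the chronology tolls or restarts the period.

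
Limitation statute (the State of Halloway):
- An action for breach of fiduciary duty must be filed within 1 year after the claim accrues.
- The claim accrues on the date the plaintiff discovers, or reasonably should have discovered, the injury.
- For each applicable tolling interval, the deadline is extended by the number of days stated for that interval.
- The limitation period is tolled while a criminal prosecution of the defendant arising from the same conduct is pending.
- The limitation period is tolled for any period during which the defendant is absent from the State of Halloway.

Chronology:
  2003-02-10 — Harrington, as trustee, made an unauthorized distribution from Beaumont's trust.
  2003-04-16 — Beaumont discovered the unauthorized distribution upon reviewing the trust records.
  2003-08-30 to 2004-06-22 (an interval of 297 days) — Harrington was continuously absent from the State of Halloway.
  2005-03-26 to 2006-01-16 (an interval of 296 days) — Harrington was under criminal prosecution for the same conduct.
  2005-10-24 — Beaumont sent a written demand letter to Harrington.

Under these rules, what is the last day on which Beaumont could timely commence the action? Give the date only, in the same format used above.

The claim did not accrue until Beaumont discovered the injury on 2003-04-16; the 2003-02-10 act date does not start the clock under the stated rule.
The untolled deadline — 1 year after 2003-04-16 — is 2004-04-16.
The defendant's absence from the jurisdiction from 2003-08-30 to 2004-06-22 tolled the period for 297 days, extending the deadline to 2005-02-07.
The pending criminal prosecution from 2005-03-26 to 2006-01-16 began after the period had already run on 2005-02-07, so it has no tolling effect.
Nothing else in the chronology tolls or restarts the period.

2005-02-07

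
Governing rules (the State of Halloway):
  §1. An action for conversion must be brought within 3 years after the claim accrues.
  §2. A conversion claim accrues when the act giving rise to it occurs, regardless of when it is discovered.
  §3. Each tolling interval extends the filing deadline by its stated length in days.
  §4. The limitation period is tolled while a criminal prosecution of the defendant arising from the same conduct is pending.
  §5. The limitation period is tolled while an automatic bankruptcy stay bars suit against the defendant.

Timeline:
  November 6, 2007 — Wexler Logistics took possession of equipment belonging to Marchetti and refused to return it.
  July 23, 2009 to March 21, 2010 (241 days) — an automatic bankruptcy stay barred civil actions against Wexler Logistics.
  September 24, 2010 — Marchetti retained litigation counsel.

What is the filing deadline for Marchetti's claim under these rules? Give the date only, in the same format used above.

The limitation period began to run on November 6, 2007.
3 years from November 6, 2007 is November 6, 2010.
The period was tolled for 241 days by the automatic bankruptcy stay (July 23, 2009 to March 21, 2010), pushing the deadline to July 5, 2011.
Nothing else in the chronology tolls or restarts the period.

July 5, 2011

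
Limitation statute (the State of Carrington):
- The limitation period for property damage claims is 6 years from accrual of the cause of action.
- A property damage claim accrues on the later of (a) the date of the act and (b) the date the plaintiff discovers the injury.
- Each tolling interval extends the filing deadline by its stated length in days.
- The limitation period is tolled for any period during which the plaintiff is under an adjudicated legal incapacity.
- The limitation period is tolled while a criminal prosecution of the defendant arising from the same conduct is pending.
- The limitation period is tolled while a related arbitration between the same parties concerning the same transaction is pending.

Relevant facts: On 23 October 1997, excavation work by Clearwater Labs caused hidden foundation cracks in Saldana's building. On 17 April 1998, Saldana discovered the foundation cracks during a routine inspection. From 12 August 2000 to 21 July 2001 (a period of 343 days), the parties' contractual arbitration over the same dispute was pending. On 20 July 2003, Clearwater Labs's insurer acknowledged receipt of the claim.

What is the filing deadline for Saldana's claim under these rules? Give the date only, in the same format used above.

26 March 2005

Because discovery on 17 April 1998 post-dates the 23 October 1997 act, accrual under the later-of rule falls on 17 April 1998.
The untolled deadline — 6 years after 17 April 1998 — is 17 April 2004.
Because the pending related arbitration ran from 12 August 2000 to 21 July 2001, the deadline is extended by 343 days to 26 March 2005.
The other events in the timeline have no effect on the limitation period under the stated rules.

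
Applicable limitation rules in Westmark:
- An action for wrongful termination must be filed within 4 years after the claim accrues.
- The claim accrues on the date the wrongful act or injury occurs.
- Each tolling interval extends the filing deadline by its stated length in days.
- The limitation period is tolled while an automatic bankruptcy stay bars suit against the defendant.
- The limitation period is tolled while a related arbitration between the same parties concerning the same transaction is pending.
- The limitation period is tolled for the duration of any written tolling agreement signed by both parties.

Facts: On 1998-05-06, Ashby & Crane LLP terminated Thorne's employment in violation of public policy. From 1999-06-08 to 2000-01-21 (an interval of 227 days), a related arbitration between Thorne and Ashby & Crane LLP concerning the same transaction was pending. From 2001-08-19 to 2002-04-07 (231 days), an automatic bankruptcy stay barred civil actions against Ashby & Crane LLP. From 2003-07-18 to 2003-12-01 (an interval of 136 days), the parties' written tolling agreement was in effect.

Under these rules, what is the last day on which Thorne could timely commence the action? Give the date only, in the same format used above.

2003-12-21

The claim accrued on 1998-05-06, the date of the act.
4 years from 1998-05-06 is 2002-05-06.
The period was tolled for 227 days by the pending related arbitration (1999-06-08 to 2000-01-21), pushing the deadline to 2002-12-19.
The period was tolled for 231 days by the automatic bankruptcy stay (2001-08-19 to 2002-04-07), pushing the deadline to 2003-08-07.
The written tolling agreement from 2003-07-18 to 2003-12-01 tolled the period for 136 days, extending the deadline to 2003-12-21.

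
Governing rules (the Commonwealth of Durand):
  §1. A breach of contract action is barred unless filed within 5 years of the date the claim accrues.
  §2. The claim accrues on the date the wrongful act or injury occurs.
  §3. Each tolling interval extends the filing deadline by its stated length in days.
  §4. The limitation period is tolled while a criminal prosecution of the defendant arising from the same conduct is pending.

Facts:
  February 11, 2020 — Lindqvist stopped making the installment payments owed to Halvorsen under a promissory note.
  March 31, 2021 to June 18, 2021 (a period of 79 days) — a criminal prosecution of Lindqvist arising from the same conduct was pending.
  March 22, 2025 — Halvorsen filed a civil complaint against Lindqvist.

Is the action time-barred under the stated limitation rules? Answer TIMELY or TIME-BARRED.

The claim accrued on February 11, 2020, the date of the act.
5 years from February 11, 2020 is February 11, 2025.
The period was tolled for 79 days by the pending criminal prosecution (March 31, 2021 to June 18, 2021), pushing the deadline to May 1, 2025.
The March 22, 2025 filing precedes the May 1, 2025 deadline; the claim is timely.

TIMELY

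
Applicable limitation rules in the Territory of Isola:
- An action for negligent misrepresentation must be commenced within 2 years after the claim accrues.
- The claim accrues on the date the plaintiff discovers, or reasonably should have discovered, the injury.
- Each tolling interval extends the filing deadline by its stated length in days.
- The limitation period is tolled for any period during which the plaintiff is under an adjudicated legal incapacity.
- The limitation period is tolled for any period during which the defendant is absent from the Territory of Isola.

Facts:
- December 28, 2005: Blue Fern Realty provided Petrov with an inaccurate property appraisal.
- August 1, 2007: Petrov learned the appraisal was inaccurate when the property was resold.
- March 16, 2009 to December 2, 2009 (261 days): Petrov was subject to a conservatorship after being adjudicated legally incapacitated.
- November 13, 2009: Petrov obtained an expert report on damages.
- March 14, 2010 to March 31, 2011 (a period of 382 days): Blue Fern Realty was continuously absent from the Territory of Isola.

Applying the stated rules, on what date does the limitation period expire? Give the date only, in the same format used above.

Accrual is tied to discovery, so the period began on August 1, 2007 rather than on December 28, 2005 when the act occurred.
2 years from August 1, 2007 is August 1, 2009.
The period was tolled for 261 days by the plaintiff's legal incapacity (March 16, 2009 to December 2, 2009), pushing the deadline to April 19, 2010.
Because the defendant's absence from the jurisdiction ran from March 14, 2010 to March 31, 2011, the deadline is extended by 382 days to May 6, 2011.
None of the other events listed affects the running of the period under the stated rules.

May 6, 2011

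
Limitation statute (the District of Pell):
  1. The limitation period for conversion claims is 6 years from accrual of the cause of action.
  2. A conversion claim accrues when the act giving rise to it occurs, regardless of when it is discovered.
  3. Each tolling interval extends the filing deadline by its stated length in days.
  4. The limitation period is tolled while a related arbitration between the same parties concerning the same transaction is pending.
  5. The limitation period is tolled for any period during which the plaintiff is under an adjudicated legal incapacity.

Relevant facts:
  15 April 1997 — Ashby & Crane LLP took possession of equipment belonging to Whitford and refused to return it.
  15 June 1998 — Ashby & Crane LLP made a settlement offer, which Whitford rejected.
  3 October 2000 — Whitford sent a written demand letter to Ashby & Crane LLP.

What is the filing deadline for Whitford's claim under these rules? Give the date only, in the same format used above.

The limitation period began to run on 15 April 1997.
The untolled deadline — 6 years after 15 April 1997 — is 15 April 2003.
None of the other events listed affects the running of the period under the stated rules.

15 April 2003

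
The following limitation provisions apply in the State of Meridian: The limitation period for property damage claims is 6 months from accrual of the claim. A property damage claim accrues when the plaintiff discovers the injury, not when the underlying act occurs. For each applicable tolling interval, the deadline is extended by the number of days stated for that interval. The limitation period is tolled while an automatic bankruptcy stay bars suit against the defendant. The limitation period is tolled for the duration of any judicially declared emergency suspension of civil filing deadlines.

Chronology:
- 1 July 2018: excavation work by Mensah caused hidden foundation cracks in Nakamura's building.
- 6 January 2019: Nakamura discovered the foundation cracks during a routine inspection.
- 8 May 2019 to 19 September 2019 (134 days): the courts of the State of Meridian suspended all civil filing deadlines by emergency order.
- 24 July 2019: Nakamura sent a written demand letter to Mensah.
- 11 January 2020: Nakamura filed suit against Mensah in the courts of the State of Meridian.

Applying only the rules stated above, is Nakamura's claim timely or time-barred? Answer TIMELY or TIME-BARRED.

Under the discovery rule, the claim accrued on 6 January 2019, when Nakamura discovered the injury — not on the 1 July 2018 date of the underlying act.
Adding the 6 months base period to 6 January 2019 gives a deadline of 6 July 2019, before any tolling.
Because the emergency suspension of filing deadlines ran from 8 May 2019 to 19 September 2019, the deadline is extended by 134 days to 17 November 2019.
The other events in the timeline have no effect on the limitation period under the stated rules.
The 11 January 2020 filing falls after the 17 November 2019 deadline; the claim is time-barred.

TIME-BARRED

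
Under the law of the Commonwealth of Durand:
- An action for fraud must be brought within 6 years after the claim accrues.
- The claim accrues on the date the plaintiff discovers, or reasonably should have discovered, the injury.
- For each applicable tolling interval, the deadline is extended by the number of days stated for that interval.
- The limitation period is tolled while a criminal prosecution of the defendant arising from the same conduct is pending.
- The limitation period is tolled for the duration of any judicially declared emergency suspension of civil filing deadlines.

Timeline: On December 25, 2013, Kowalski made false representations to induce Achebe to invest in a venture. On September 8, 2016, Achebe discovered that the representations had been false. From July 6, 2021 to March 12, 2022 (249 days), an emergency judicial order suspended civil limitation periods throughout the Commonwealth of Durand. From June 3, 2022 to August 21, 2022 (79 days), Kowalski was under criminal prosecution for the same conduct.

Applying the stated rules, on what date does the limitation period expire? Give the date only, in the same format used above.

Under the discovery rule, the claim accrued on September 8, 2016, when Achebe discovered the injury — not on the December 25, 2013 date of the underlying act.
The untolled deadline — 6 years after September 8, 2016 — is September 8, 2022.
Because the emergency suspension of filing deadlines ran from July 6, 2021 to March 12, 2022, the deadline is extended by 249 days to May 15, 2023.
The pending criminal prosecution from June 3, 2022 to August 21, 2022 tolled the period for 79 days, extending the deadline to August 2, 2023.

August 2, 2023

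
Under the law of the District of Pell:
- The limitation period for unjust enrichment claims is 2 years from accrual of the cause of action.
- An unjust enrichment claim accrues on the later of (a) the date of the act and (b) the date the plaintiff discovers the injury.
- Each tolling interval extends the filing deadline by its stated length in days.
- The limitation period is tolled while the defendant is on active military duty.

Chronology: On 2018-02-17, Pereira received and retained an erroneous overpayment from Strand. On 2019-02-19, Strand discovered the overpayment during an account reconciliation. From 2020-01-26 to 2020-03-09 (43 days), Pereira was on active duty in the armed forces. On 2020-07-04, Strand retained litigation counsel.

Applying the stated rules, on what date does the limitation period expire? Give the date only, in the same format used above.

Because discovery on 2019-02-19 post-dates the 2018-02-17 act, accrual under the later-of rule falls on 2019-02-19.
The untolled deadline — 2 years after 2019-02-19 — is 2021-02-19.
The defendant's active military service from 2020-01-26 to 2020-03-09 tolled the period for 43 days, extending the deadline to 2021-04-03.
Nothing else in the chronology tolls or restarts the period.

2021-04-03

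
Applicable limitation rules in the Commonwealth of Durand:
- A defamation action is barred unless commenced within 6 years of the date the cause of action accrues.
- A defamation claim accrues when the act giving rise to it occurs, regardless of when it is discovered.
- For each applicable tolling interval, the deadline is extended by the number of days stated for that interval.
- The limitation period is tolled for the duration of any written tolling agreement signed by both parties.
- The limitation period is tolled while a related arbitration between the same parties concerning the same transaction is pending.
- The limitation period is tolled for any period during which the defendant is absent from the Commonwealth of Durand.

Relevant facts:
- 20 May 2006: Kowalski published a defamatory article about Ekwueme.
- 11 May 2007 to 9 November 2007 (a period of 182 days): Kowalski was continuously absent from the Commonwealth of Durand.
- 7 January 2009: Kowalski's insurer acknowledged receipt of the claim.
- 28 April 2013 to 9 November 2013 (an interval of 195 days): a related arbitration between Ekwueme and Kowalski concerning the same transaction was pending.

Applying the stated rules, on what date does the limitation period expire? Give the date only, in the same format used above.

The cause of action accrued on 20 May 2006, the date of the act.
The untolled deadline — 6 years after 20 May 2006 — is 20 May 2012.
Because the defendant's absence from the jurisdiction ran from 11 May 2007 to 9 November 2007, the deadline is extended by 182 days to 18 November 2012.
The pending related arbitration from 28 April 2013 to 9 November 2013 began after the period had already run on 18 November 2012, so it has no tolling effect.
The other events in the timeline have no effect on the limitation period under the stated rules.

18 November 2012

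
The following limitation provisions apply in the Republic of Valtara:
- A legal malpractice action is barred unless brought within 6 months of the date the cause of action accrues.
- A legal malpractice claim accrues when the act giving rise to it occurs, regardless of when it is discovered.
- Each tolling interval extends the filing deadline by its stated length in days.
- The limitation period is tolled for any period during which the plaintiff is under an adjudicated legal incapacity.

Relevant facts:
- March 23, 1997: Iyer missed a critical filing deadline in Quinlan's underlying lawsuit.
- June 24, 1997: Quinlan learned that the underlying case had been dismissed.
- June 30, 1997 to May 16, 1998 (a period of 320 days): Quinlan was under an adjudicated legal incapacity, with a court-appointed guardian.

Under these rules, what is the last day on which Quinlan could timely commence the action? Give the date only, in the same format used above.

August 9, 1998

Because the rule ties accrual to occurrence, the claim accrued on March 23, 1997, not on the June 24, 1997 discovery date.
The untolled deadline — 6 months after March 23, 1997 — is September 23, 1997.
The period was tolled for 320 days by the plaintiff's legal incapacity (June 30, 1997 to May 16, 1998), pushing the deadline to August 9, 1998.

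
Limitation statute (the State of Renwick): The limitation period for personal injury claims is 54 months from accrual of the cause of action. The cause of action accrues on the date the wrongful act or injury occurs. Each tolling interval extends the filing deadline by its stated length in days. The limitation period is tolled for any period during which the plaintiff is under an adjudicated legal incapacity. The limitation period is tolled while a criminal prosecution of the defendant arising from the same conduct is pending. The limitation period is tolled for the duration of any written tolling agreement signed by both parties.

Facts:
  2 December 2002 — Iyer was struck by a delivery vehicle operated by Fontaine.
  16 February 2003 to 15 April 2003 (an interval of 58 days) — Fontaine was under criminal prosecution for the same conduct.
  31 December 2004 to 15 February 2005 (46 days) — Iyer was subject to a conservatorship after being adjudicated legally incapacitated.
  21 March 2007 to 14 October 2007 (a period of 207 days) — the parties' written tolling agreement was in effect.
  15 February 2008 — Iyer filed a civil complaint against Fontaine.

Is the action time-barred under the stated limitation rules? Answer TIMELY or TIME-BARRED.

TIMELY

The claim accrued on 2 December 2002, when the wrongful act occurred.
The untolled deadline — 54 months after 2 December 2002 — is 2 June 2007.
Because the pending criminal prosecution ran from 16 February 2003 to 15 April 2003, the deadline is extended by 58 days to 30 July 2007.
The plaintiff's legal incapacity from 31 December 2004 to 15 February 2005 tolled the period for 46 days, extending the deadline to 14 September 2007.
The written tolling agreement from 21 March 2007 to 14 October 2007 tolled the period for 207 days, extending the deadline to 8 April 2008.
Filing on 15 February 2008 beat the 8 April 2008 deadline — the action is timely.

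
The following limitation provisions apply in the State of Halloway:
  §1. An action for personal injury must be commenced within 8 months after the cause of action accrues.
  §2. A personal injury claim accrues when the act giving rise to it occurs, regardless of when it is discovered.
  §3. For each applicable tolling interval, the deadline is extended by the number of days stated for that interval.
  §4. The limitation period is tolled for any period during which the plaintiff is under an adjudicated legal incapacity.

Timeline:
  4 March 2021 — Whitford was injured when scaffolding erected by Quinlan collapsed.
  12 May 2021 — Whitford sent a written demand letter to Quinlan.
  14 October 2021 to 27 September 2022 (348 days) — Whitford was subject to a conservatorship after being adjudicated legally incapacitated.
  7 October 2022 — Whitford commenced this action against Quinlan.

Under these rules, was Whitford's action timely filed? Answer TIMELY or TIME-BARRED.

TIMELY

The limitation period began to run on 4 March 2021.
8 months from 4 March 2021 is 4 November 2021.
Because the plaintiff's legal incapacity ran from 14 October 2021 to 27 September 2022, the deadline is extended by 348 days to 18 October 2022.
Nothing else in the chronology tolls or restarts the period.
Whitford filed on 7 October 2022, before the 18 October 2022 deadline, so the action is timely.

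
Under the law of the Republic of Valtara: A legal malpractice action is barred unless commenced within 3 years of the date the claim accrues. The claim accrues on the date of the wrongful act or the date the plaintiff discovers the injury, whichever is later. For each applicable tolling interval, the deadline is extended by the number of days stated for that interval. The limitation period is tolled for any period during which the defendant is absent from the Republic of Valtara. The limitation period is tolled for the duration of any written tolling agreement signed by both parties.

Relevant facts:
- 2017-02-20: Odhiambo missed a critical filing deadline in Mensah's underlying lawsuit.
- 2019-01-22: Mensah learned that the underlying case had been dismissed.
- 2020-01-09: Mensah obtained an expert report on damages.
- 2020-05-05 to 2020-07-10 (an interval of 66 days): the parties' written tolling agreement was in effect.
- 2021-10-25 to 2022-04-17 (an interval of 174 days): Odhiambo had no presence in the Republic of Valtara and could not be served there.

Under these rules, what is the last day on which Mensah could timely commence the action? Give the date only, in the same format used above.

2022-09-19

The claim accrued on 2019-01-22 — the later of the 2017-02-20 act and the 2019-01-22 discovery.
The untolled deadline — 3 years after 2019-01-22 — is 2022-01-22.
Because the written tolling agreement ran from 2020-05-05 to 2020-07-10, the deadline is extended by 66 days to 2022-03-29.
The period was tolled for 174 days by the defendant's absence from the jurisdiction (2021-10-25 to 2022-04-17), pushing the deadline to 2022-09-19.
None of the other events listed affects the running of the period under the stated rules.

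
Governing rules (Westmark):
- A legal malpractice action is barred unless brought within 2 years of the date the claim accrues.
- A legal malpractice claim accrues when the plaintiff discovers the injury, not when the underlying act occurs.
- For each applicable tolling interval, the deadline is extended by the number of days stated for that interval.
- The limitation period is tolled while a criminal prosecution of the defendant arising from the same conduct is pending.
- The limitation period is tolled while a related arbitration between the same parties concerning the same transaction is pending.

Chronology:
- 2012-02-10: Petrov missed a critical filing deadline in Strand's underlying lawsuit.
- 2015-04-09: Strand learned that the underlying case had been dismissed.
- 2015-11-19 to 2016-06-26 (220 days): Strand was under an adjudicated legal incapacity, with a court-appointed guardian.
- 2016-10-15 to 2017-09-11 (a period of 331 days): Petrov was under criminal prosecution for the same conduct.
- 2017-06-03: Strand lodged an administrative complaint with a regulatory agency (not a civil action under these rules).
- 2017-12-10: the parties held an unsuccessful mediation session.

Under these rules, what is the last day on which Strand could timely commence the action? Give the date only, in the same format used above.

2018-03-06

Accrual is tied to discovery, so the period began on 2015-04-09 rather than on 2012-02-10 when the act occurred.
Adding the 2 years base period to 2015-04-09 gives a deadline of 2017-04-09, before any tolling.
Because the pending criminal prosecution ran from 2016-10-15 to 2017-09-11, the deadline is extended by 331 days to 2018-03-06.
Although the plaintiff's incapacity ran from 2015-11-19 to 2016-06-26, the stated rules do not make that a tolling event, so it is disregarded.
None of the other events listed affects the running of the period under the stated rules.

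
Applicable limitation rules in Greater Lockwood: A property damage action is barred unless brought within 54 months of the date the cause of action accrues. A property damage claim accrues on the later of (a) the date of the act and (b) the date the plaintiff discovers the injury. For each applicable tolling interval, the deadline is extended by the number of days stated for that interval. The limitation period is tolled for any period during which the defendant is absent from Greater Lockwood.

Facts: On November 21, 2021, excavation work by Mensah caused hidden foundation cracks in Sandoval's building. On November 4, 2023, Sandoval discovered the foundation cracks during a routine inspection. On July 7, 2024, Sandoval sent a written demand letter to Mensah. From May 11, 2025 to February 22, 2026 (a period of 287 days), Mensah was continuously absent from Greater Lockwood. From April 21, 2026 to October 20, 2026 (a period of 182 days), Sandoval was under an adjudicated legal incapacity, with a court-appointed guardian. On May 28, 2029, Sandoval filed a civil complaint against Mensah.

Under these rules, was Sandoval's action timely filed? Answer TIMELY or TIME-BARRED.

Because discovery on November 4, 2023 post-dates the November 21, 2021 act, accrual under the later-of rule falls on November 4, 2023.
The untolled deadline — 54 months after November 4, 2023 — is May 4, 2028.
Because the defendant's absence from the jurisdiction ran from May 11, 2025 to February 22, 2026, the deadline is extended by 287 days to February 15, 2029.
No stated provision tolls the period for the plaintiff's incapacity, so the interval from April 21, 2026 to October 20, 2026 has no effect on the deadline.
The other events in the timeline have no effect on the limitation period under the stated rules.
Sandoval filed on May 28, 2029, after the February 15, 2029 deadline, so the action is time-barred.

TIME-BARRED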